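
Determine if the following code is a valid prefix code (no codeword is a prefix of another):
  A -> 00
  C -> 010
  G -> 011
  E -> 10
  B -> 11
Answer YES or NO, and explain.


Checking each pair (does one codeword prefix another?):
  A='00' vs C='010': no prefix
  A='00' vs G='011': no prefix
  A='00' vs E='10': no prefix
  A='00' vs B='11': no prefix
  C='010' vs A='00': no prefix
  C='010' vs G='011': no prefix
  C='010' vs E='10': no prefix
  C='010' vs B='11': no prefix
  G='011' vs A='00': no prefix
  G='011' vs C='010': no prefix
  G='011' vs E='10': no prefix
  G='011' vs B='11': no prefix
  E='10' vs A='00': no prefix
  E='10' vs C='010': no prefix
  E='10' vs G='011': no prefix
  E='10' vs B='11': no prefix
  B='11' vs A='00': no prefix
  B='11' vs C='010': no prefix
  B='11' vs G='011': no prefix
  B='11' vs E='10': no prefix
No violation found over all pairs.

YES -- this is a valid prefix code. No codeword is a prefix of any other codeword.


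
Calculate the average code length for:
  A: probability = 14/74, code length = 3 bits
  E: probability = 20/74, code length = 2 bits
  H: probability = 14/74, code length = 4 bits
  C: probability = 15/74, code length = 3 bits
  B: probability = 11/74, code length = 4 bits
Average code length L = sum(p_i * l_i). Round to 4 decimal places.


Weighted contributions p_i * l_i:
  A: (14/74) * 3 = 42/74
  E: (20/74) * 2 = 40/74
  H: (14/74) * 4 = 56/74
  C: (15/74) * 3 = 45/74
  B: (11/74) * 4 = 44/74
Sum = (42 + 40 + 56 + 45 + 44)/74 = 227/74

L = 227/74 = 3.0676 bits/symbol


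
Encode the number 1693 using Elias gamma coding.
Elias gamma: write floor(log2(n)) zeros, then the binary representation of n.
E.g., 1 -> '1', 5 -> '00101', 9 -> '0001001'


num_bits = floor(log2(1693)) + 1 = 11
leading_zeros = num_bits - 1 = 10
binary(1693) = 11010011101

Elias gamma(1693) = '0000000000' + '11010011101' = 000000000011010011101 (21 bits)


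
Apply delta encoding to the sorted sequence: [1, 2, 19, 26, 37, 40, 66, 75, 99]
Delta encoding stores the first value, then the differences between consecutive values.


First value: 1
Deltas:
  2 - 1 = 1
  19 - 2 = 17
  26 - 19 = 7
  37 - 26 = 11
  40 - 37 = 3
  66 - 40 = 26
  75 - 66 = 9
  99 - 75 = 24


Delta encoded: [1, 1, 17, 7, 11, 3, 26, 9, 24]


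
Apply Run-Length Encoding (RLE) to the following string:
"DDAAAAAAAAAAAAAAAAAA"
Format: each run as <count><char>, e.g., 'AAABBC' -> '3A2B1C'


Scanning runs left to right:
  i=0: run of 'D' x 2 -> '2D'
  i=2: run of 'A' x 18 -> '18A'

RLE = 2D18A


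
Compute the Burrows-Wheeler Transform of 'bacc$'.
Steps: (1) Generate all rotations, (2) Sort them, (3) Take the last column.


Rotations (sorted):
  0: $bacc -> last char: c
  1: acc$b -> last char: b
  2: bacc$ -> last char: $
  3: c$bac -> last char: c
  4: cc$ba -> last char: a


BWT = cb$ca


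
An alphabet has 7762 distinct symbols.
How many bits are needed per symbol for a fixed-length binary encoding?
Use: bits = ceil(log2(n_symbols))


log2(7762) = 12.9222
Bracket: 2^12 = 4096 < 7762 <= 2^13 = 8192
So ceil(log2(7762)) = 13

bits = ceil(log2(7762)) = ceil(12.9222) = 13 bits


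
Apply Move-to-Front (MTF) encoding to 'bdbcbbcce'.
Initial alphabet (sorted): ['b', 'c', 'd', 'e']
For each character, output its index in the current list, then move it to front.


MTF encoding:
'b': index 0 in ['b', 'c', 'd', 'e'] -> ['b', 'c', 'd', 'e']
'd': index 2 in ['b', 'c', 'd', 'e'] -> ['d', 'b', 'c', 'e']
'b': index 1 in ['d', 'b', 'c', 'e'] -> ['b', 'd', 'c', 'e']
'c': index 2 in ['b', 'd', 'c', 'e'] -> ['c', 'b', 'd', 'e']
'b': index 1 in ['c', 'b', 'd', 'e'] -> ['b', 'c', 'd', 'e']
'b': index 0 in ['b', 'c', 'd', 'e'] -> ['b', 'c', 'd', 'e']
'c': index 1 in ['b', 'c', 'd', 'e'] -> ['c', 'b', 'd', 'e']
'c': index 0 in ['c', 'b', 'd', 'e'] -> ['c', 'b', 'd', 'e']
'e': index 3 in ['c', 'b', 'd', 'e'] -> ['e', 'c', 'b', 'd']


Output: [0, 2, 1, 2, 1, 0, 1, 0, 3]


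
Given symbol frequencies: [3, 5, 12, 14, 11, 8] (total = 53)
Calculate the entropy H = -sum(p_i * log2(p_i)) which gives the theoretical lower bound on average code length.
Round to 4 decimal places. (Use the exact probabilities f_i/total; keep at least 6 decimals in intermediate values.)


Per-symbol terms -p_i * log2(p_i) with p_i = f_i/53:
  p = 3/53 = 0.056604: log2(p) = -4.142958, -p*log2(p) = 0.234507
  p = 5/53 = 0.094340: log2(p) = -3.405992, -p*log2(p) = 0.321320
  p = 12/53 = 0.226415: log2(p) = -2.142958, -p*log2(p) = 0.485198
  p = 14/53 = 0.264151: log2(p) = -1.920566, -p*log2(p) = 0.507319
  p = 11/53 = 0.207547: log2(p) = -2.268489, -p*log2(p) = 0.470818
  p = 8/53 = 0.150943: log2(p) = -2.727920, -p*log2(p) = 0.411762
H = 0.234507 + 0.321320 + 0.485198 + 0.507319 + 0.470818 + 0.411762 = 2.430924

H = 2.4309 bits/symbol


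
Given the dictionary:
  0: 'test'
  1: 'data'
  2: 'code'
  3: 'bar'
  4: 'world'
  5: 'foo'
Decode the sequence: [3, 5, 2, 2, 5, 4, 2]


Look up each index in the dictionary:
  3 -> 'bar'
  5 -> 'foo'
  2 -> 'code'
  2 -> 'code'
  5 -> 'foo'
  4 -> 'world'
  2 -> 'code'

Decoded: "bar foo code code foo world code"


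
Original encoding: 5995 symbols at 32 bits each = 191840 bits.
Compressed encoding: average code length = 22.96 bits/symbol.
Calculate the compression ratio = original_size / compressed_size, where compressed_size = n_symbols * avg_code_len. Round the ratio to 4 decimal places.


original_size = n_symbols * orig_bits = 5995 * 32 = 191840 bits
compressed_size = n_symbols * avg_code_len = 5995 * 22.96 = 137645.2 bits
ratio = original_size / compressed_size = 191840 / 137645.2 = 1.3937

Compression ratio = 1.3937


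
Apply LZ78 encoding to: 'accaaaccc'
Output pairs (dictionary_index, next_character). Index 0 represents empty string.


LZ78 encoding steps:
Dictionary: {0: ''}
Step 1: w='' (idx 0), next='a' -> output (0, 'a'), add 'a' as idx 1
Step 2: w='' (idx 0), next='c' -> output (0, 'c'), add 'c' as idx 2
Step 3: w='c' (idx 2), next='a' -> output (2, 'a'), add 'ca' as idx 3
Step 4: w='a' (idx 1), next='a' -> output (1, 'a'), add 'aa' as idx 4
Step 5: w='c' (idx 2), next='c' -> output (2, 'c'), add 'cc' as idx 5
Step 6: w='c' (idx 2), end of input -> output (2, '')


Encoded: [(0, 'a'), (0, 'c'), (2, 'a'), (1, 'a'), (2, 'c'), (2, '')]


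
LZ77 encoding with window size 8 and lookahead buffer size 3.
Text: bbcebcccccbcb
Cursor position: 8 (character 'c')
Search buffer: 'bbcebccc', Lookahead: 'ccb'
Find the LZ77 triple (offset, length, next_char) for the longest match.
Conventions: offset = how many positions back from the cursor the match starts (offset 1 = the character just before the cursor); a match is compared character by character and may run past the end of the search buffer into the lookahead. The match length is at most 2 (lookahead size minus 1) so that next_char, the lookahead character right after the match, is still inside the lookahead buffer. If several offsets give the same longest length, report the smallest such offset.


Try each offset into the search buffer:
  offset=1 (pos 7, char 'c'): match length 2
  offset=2 (pos 6, char 'c'): match length 2
  offset=3 (pos 5, char 'c'): match length 2
  offset=4 (pos 4, char 'b'): match length 0
  offset=5 (pos 3, char 'e'): match length 0
  offset=6 (pos 2, char 'c'): match length 1
  offset=7 (pos 1, char 'b'): match length 0
  offset=8 (pos 0, char 'b'): match length 0
Longest match has length 2, found at offsets 1, 2, 3; take the smallest, offset 1.
next_char = character at position 8 + 2 = 10 -> 'b'

Best match: offset=1, length=2 (matching 'cc' starting at position 7)
LZ77 triple: (1, 2, 'b')


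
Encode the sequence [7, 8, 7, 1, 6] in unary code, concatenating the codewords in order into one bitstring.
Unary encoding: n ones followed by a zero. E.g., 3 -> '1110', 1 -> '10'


Encode each number as n ones followed by a terminating 0:
  7 -> 11111110 (8 bits)
  8 -> 111111110 (9 bits)
  7 -> 11111110 (8 bits)
  1 -> 10 (2 bits)
  6 -> 1111110 (7 bits)
Total length = 8 + 9 + 8 + 2 + 7 = 34 bits.

Unary([7, 8, 7, 1, 6]) = 1111111011111111011111110101111110 (34 bits)


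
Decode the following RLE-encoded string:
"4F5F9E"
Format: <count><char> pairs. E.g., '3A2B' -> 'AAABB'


Expanding each <count><char> pair:
  4F -> 'FFFF'
  5F -> 'FFFFF'
  9E -> 'EEEEEEEEE'

Decoded = FFFFFFFFFEEEEEEEEE


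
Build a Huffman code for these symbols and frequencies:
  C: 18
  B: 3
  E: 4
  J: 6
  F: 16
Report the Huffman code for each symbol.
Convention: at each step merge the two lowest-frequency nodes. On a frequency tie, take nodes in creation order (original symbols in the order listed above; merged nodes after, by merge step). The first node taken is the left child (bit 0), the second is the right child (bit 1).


Huffman tree construction:
Step 1: Merge B(3) + E(4) = 7
Step 2: Merge J(6) + (B+E)(7) = 13
Step 3: Merge (J+(B+E))(13) + F(16) = 29
Step 4: Merge C(18) + ((J+(B+E))+F)(29) = 47
Read each symbol's code off the tree from the root (left child = 0, right child = 1).

Codes:
  C: 0 (length 1)
  B: 1010 (length 4)
  E: 1011 (length 4)
  J: 100 (length 3)
  F: 11 (length 2)
Average code length: 96/47 = 2.0426 bits/symbol


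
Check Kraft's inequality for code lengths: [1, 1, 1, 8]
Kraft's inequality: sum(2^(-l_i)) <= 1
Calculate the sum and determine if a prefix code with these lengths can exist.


Sum = 2^(-1) + 2^(-1) + 2^(-1) + 2^(-8)
    = 0.5 + 0.5 + 0.5 + 0.00390625
    = 385/256 = 1.50390625
Since 1.50390625 > 1, Kraft's inequality is NOT satisfied.
A prefix code with these lengths CANNOT exist.

Kraft sum = 1.50390625. Not satisfied.


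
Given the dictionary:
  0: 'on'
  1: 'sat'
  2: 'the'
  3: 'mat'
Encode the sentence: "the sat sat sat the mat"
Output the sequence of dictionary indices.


Look up each word in the dictionary:
  'the' -> 2
  'sat' -> 1
  'sat' -> 1
  'sat' -> 1
  'the' -> 2
  'mat' -> 3

Encoded: [2, 1, 1, 1, 2, 3]


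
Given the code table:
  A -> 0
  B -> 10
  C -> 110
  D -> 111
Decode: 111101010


Decoding:
111 -> D
10 -> B
10 -> B
10 -> B


Result: DBBB


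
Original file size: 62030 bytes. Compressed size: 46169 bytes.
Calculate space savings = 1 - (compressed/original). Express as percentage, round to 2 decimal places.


ratio = compressed/original = 46169/62030 = 0.744301
savings = 1 - ratio = 1 - 0.744301 = 0.255699
as a percentage: 0.255699 * 100 = 25.57%

Space savings = 1 - 46169/62030 = 25.57%


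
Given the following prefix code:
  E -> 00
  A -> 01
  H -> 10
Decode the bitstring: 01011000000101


Decoding step by step:
Bits 01 -> A
Bits 01 -> A
Bits 10 -> H
Bits 00 -> E
Bits 00 -> E
Bits 01 -> A
Bits 01 -> A


Decoded message: AAHEEAA


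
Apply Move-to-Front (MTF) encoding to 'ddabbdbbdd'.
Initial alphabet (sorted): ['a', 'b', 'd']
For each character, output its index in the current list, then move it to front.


MTF encoding:
'd': index 2 in ['a', 'b', 'd'] -> ['d', 'a', 'b']
'd': index 0 in ['d', 'a', 'b'] -> ['d', 'a', 'b']
'a': index 1 in ['d', 'a', 'b'] -> ['a', 'd', 'b']
'b': index 2 in ['a', 'd', 'b'] -> ['b', 'a', 'd']
'b': index 0 in ['b', 'a', 'd'] -> ['b', 'a', 'd']
'd': index 2 in ['b', 'a', 'd'] -> ['d', 'b', 'a']
'b': index 1 in ['d', 'b', 'a'] -> ['b', 'd', 'a']
'b': index 0 in ['b', 'd', 'a'] -> ['b', 'd', 'a']
'd': index 1 in ['b', 'd', 'a'] -> ['d', 'b', 'a']
'd': index 0 in ['d', 'b', 'a'] -> ['d', 'b', 'a']


Output: [2, 0, 1, 2, 0, 2, 1, 0, 1, 0]


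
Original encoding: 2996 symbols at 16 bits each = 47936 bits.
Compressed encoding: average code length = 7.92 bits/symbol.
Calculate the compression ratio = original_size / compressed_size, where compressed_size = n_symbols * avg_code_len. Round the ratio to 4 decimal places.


original_size = n_symbols * orig_bits = 2996 * 16 = 47936 bits
compressed_size = n_symbols * avg_code_len = 2996 * 7.92 = 23728.32 bits
ratio = original_size / compressed_size = 47936 / 23728.32 = 2.0202

Compression ratio = 2.0202


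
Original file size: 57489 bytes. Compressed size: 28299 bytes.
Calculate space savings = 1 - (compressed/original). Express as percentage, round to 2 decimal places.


ratio = compressed/original = 28299/57489 = 0.492251
savings = 1 - ratio = 1 - 0.492251 = 0.507749
as a percentage: 0.507749 * 100 = 50.77%

Space savings = 1 - 28299/57489 = 50.77%


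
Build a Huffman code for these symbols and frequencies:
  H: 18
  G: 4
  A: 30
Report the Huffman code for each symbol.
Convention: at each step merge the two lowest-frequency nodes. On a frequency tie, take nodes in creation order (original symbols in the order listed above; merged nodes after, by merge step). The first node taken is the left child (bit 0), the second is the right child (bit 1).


Huffman tree construction:
Step 1: Merge G(4) + H(18) = 22
Step 2: Merge (G+H)(22) + A(30) = 52
Read each symbol's code off the tree from the root (left child = 0, right child = 1).

Codes:
  H: 01 (length 2)
  G: 00 (length 2)
  A: 1 (length 1)
Average code length: 74/52 = 1.4231 bits/symbol


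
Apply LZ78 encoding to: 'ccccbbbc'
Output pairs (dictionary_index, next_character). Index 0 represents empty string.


LZ78 encoding steps:
Dictionary: {0: ''}
Step 1: w='' (idx 0), next='c' -> output (0, 'c'), add 'c' as idx 1
Step 2: w='c' (idx 1), next='c' -> output (1, 'c'), add 'cc' as idx 2
Step 3: w='c' (idx 1), next='b' -> output (1, 'b'), add 'cb' as idx 3
Step 4: w='' (idx 0), next='b' -> output (0, 'b'), add 'b' as idx 4
Step 5: w='b' (idx 4), next='c' -> output (4, 'c'), add 'bc' as idx 5


Encoded: [(0, 'c'), (1, 'c'), (1, 'b'), (0, 'b'), (4, 'c')]


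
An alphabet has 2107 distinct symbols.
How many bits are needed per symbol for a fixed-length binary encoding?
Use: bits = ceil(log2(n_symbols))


log2(2107) = 11.041
Bracket: 2^11 = 2048 < 2107 <= 2^12 = 4096
So ceil(log2(2107)) = 12

bits = ceil(log2(2107)) = ceil(11.041) = 12 bits


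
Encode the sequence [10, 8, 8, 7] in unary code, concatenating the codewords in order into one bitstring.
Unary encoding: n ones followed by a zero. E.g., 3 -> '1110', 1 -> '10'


Encode each number as n ones followed by a terminating 0:
  10 -> 11111111110 (11 bits)
  8 -> 111111110 (9 bits)
  8 -> 111111110 (9 bits)
  7 -> 11111110 (8 bits)
Total length = 11 + 9 + 9 + 8 = 37 bits.

Unary([10, 8, 8, 7]) = 1111111111011111111011111111011111110 (37 bits)


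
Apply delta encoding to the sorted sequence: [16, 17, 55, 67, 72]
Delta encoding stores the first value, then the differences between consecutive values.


First value: 16
Deltas:
  17 - 16 = 1
  55 - 17 = 38
  67 - 55 = 12
  72 - 67 = 5


Delta encoded: [16, 1, 38, 12, 5]


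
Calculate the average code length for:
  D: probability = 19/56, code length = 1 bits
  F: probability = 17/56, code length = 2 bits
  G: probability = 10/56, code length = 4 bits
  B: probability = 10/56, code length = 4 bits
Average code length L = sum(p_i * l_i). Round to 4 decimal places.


Weighted contributions p_i * l_i:
  D: (19/56) * 1 = 19/56
  F: (17/56) * 2 = 34/56
  G: (10/56) * 4 = 40/56
  B: (10/56) * 4 = 40/56
Sum = (19 + 34 + 40 + 40)/56 = 133/56

L = 133/56 = 2.3750 bits/symbol


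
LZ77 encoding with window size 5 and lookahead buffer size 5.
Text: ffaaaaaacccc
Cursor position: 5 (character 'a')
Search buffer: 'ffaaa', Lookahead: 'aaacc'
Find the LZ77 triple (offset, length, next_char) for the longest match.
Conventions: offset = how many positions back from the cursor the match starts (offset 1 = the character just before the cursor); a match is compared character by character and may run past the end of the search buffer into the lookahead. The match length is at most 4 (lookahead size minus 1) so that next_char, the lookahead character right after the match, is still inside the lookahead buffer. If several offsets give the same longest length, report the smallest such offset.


Try each offset into the search buffer:
  offset=1 (pos 4, char 'a'): match length 3
  offset=2 (pos 3, char 'a'): match length 3
  offset=3 (pos 2, char 'a'): match length 3
  offset=4 (pos 1, char 'f'): match length 0
  offset=5 (pos 0, char 'f'): match length 0
Longest match has length 3, found at offsets 1, 2, 3; take the smallest, offset 1.
next_char = character at position 5 + 3 = 8 -> 'c'

Best match: offset=1, length=3 (matching 'aaa' starting at position 4)
LZ77 triple: (1, 3, 'c')


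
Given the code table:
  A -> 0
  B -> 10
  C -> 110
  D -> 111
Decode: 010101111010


Decoding:
0 -> A
10 -> B
10 -> B
111 -> D
10 -> B
10 -> B


Result: ABBDBB


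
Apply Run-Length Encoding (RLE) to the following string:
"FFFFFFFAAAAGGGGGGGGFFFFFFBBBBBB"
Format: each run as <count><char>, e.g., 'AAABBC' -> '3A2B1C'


Scanning runs left to right:
  i=0: run of 'F' x 7 -> '7F'
  i=7: run of 'A' x 4 -> '4A'
  i=11: run of 'G' x 8 -> '8G'
  i=19: run of 'F' x 6 -> '6F'
  i=25: run of 'B' x 6 -> '6B'

RLE = 7F4A8G6F6B


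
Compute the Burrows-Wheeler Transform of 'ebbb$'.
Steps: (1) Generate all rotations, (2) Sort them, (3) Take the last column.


Rotations (sorted):
  0: $ebbb -> last char: b
  1: b$ebb -> last char: b
  2: bb$eb -> last char: b
  3: bbb$e -> last char: e
  4: ebbb$ -> last char: $


BWT = bbbe$


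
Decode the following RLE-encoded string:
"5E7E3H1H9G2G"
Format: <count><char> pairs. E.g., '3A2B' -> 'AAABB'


Expanding each <count><char> pair:
  5E -> 'EEEEE'
  7E -> 'EEEEEEE'
  3H -> 'HHH'
  1H -> 'H'
  9G -> 'GGGGGGGGG'
  2G -> 'GG'

Decoded = EEEEEEEEEEEEHHHHGGGGGGGGGGG


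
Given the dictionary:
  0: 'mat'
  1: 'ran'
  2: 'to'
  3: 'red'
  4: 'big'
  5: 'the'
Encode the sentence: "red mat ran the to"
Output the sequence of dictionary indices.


Look up each word in the dictionary:
  'red' -> 3
  'mat' -> 0
  'ran' -> 1
  'the' -> 5
  'to' -> 2

Encoded: [3, 0, 1, 5, 2]


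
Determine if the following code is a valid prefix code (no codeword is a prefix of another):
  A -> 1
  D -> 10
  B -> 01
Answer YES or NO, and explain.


Checking each pair (does one codeword prefix another?):
  A='1' vs D='10': prefix -- VIOLATION

NO -- this is NOT a valid prefix code. A (1) is a prefix of D (10).


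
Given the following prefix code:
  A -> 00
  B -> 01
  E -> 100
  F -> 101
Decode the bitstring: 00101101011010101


Decoding step by step:
Bits 00 -> A
Bits 101 -> F
Bits 101 -> F
Bits 01 -> B
Bits 101 -> F
Bits 01 -> B
Bits 01 -> B


Decoded message: AFFBFBB


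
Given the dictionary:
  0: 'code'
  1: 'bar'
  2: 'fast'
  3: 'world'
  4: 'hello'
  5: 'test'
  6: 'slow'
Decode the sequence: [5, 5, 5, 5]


Look up each index in the dictionary:
  5 -> 'test'
  5 -> 'test'
  5 -> 'test'
  5 -> 'test'

Decoded: "test test test test"


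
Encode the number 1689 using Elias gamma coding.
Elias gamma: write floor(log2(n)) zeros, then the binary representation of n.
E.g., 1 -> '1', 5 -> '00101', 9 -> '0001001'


num_bits = floor(log2(1689)) + 1 = 11
leading_zeros = num_bits - 1 = 10
binary(1689) = 11010011001

Elias gamma(1689) = '0000000000' + '11010011001' = 000000000011010011001 (21 bits)


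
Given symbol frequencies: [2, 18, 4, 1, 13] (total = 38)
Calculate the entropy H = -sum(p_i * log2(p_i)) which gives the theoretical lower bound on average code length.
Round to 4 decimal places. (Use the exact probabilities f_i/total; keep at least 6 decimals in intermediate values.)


Per-symbol terms -p_i * log2(p_i) with p_i = f_i/38:
  p = 2/38 = 0.052632: log2(p) = -4.247928, -p*log2(p) = 0.223575
  p = 18/38 = 0.473684: log2(p) = -1.078003, -p*log2(p) = 0.510633
  p = 4/38 = 0.105263: log2(p) = -3.247928, -p*log2(p) = 0.341887
  p = 1/38 = 0.026316: log2(p) = -5.247928, -p*log2(p) = 0.138103
  p = 13/38 = 0.342105: log2(p) = -1.547488, -p*log2(p) = 0.529404
H = 0.223575 + 0.510633 + 0.341887 + 0.138103 + 0.529404 = 1.743602

H = 1.7436 bits/symbol


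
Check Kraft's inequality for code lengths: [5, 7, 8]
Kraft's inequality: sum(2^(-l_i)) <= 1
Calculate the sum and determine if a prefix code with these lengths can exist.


Sum = 2^(-5) + 2^(-7) + 2^(-8)
    = 0.03125 + 0.0078125 + 0.00390625
    = 11/256 = 0.04296875
Since 0.04296875 <= 1, Kraft's inequality IS satisfied.
A prefix code with these lengths CAN exist.

Kraft sum = 0.04296875. Satisfied.


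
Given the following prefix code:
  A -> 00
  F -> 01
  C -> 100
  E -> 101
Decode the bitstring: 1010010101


Decoding step by step:
Bits 101 -> E
Bits 00 -> A
Bits 101 -> E
Bits 01 -> F


Decoded message: EAEF


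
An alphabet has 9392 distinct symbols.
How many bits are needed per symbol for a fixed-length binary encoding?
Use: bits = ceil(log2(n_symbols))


log2(9392) = 13.1972
Bracket: 2^13 = 8192 < 9392 <= 2^14 = 16384
So ceil(log2(9392)) = 14

bits = ceil(log2(9392)) = ceil(13.1972) = 14 bits


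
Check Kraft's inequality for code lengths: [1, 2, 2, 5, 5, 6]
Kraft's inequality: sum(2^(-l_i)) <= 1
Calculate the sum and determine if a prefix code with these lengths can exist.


Sum = 2^(-1) + 2^(-2) + 2^(-2) + 2^(-5) + 2^(-5) + 2^(-6)
    = 0.5 + 0.25 + 0.25 + 0.03125 + 0.03125 + 0.015625
    = 69/64 = 1.078125
Since 1.078125 > 1, Kraft's inequality is NOT satisfied.
A prefix code with these lengths CANNOT exist.

Kraft sum = 1.078125. Not satisfied.


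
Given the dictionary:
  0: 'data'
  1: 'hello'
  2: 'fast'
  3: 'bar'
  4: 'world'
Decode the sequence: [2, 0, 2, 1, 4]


Look up each index in the dictionary:
  2 -> 'fast'
  0 -> 'data'
  2 -> 'fast'
  1 -> 'hello'
  4 -> 'world'

Decoded: "fast data fast hello world"


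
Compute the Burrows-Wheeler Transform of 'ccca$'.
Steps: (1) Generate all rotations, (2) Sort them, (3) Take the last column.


Rotations (sorted):
  0: $ccca -> last char: a
  1: a$ccc -> last char: c
  2: ca$cc -> last char: c
  3: cca$c -> last char: c
  4: ccca$ -> last char: $


BWT = accc$


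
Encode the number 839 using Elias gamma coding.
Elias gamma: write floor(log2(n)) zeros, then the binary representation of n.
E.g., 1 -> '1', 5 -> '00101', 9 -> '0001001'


num_bits = floor(log2(839)) + 1 = 10
leading_zeros = num_bits - 1 = 9
binary(839) = 1101000111

Elias gamma(839) = '000000000' + '1101000111' = 0000000001101000111 (19 bits)


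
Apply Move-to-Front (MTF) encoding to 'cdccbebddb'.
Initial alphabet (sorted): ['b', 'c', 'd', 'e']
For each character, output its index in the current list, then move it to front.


MTF encoding:
'c': index 1 in ['b', 'c', 'd', 'e'] -> ['c', 'b', 'd', 'e']
'd': index 2 in ['c', 'b', 'd', 'e'] -> ['d', 'c', 'b', 'e']
'c': index 1 in ['d', 'c', 'b', 'e'] -> ['c', 'd', 'b', 'e']
'c': index 0 in ['c', 'd', 'b', 'e'] -> ['c', 'd', 'b', 'e']
'b': index 2 in ['c', 'd', 'b', 'e'] -> ['b', 'c', 'd', 'e']
'e': index 3 in ['b', 'c', 'd', 'e'] -> ['e', 'b', 'c', 'd']
'b': index 1 in ['e', 'b', 'c', 'd'] -> ['b', 'e', 'c', 'd']
'd': index 3 in ['b', 'e', 'c', 'd'] -> ['d', 'b', 'e', 'c']
'd': index 0 in ['d', 'b', 'e', 'c'] -> ['d', 'b', 'e', 'c']
'b': index 1 in ['d', 'b', 'e', 'c'] -> ['b', 'd', 'e', 'c']


Output: [1, 2, 1, 0, 2, 3, 1, 3, 0, 1]


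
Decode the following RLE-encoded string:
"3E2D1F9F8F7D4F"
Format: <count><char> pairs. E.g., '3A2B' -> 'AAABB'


Expanding each <count><char> pair:
  3E -> 'EEE'
  2D -> 'DD'
  1F -> 'F'
  9F -> 'FFFFFFFFF'
  8F -> 'FFFFFFFF'
  7D -> 'DDDDDDD'
  4F -> 'FFFF'

Decoded = EEEDDFFFFFFFFFFFFFFFFFFDDDDDDDFFFF


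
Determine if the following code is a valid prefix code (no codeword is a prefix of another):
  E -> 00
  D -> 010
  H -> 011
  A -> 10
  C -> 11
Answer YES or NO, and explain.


Checking each pair (does one codeword prefix another?):
  E='00' vs D='010': no prefix
  E='00' vs H='011': no prefix
  E='00' vs A='10': no prefix
  E='00' vs C='11': no prefix
  D='010' vs E='00': no prefix
  D='010' vs H='011': no prefix
  D='010' vs A='10': no prefix
  D='010' vs C='11': no prefix
  H='011' vs E='00': no prefix
  H='011' vs D='010': no prefix
  H='011' vs A='10': no prefix
  H='011' vs C='11': no prefix
  A='10' vs E='00': no prefix
  A='10' vs D='010': no prefix
  A='10' vs H='011': no prefix
  A='10' vs C='11': no prefix
  C='11' vs E='00': no prefix
  C='11' vs D='010': no prefix
  C='11' vs H='011': no prefix
  C='11' vs A='10': no prefix
No violation found over all pairs.

YES -- this is a valid prefix code. No codeword is a prefix of any other codeword.


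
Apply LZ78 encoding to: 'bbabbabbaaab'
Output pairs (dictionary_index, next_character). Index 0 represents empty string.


LZ78 encoding steps:
Dictionary: {0: ''}
Step 1: w='' (idx 0), next='b' -> output (0, 'b'), add 'b' as idx 1
Step 2: w='b' (idx 1), next='a' -> output (1, 'a'), add 'ba' as idx 2
Step 3: w='b' (idx 1), next='b' -> output (1, 'b'), add 'bb' as idx 3
Step 4: w='' (idx 0), next='a' -> output (0, 'a'), add 'a' as idx 4
Step 5: w='bb' (idx 3), next='a' -> output (3, 'a'), add 'bba' as idx 5
Step 6: w='a' (idx 4), next='a' -> output (4, 'a'), add 'aa' as idx 6
Step 7: w='b' (idx 1), end of input -> output (1, '')


Encoded: [(0, 'b'), (1, 'a'), (1, 'b'), (0, 'a'), (3, 'a'), (4, 'a'), (1, '')]


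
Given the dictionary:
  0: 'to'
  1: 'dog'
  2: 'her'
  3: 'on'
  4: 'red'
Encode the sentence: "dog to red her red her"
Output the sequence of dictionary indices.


Look up each word in the dictionary:
  'dog' -> 1
  'to' -> 0
  'red' -> 4
  'her' -> 2
  'red' -> 4
  'her' -> 2

Encoded: [1, 0, 4, 2, 4, 2]


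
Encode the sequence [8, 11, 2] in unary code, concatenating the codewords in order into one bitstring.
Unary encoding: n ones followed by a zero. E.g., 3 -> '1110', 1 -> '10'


Encode each number as n ones followed by a terminating 0:
  8 -> 111111110 (9 bits)
  11 -> 111111111110 (12 bits)
  2 -> 110 (3 bits)
Total length = 9 + 12 + 3 = 24 bits.

Unary([8, 11, 2]) = 111111110111111111110110 (24 bits)


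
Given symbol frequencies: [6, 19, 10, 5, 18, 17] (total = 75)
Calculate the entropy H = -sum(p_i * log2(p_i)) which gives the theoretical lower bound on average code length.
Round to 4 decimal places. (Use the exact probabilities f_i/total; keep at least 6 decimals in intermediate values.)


Per-symbol terms -p_i * log2(p_i) with p_i = f_i/75:
  p = 6/75 = 0.080000: log2(p) = -3.643856, -p*log2(p) = 0.291508
  p = 19/75 = 0.253333: log2(p) = -1.980891, -p*log2(p) = 0.501826
  p = 10/75 = 0.133333: log2(p) = -2.906891, -p*log2(p) = 0.387585
  p = 5/75 = 0.066667: log2(p) = -3.906891, -p*log2(p) = 0.260459
  p = 18/75 = 0.240000: log2(p) = -2.058894, -p*log2(p) = 0.494134
  p = 17/75 = 0.226667: log2(p) = -2.141356, -p*log2(p) = 0.485374
H = 0.291508 + 0.501826 + 0.387585 + 0.260459 + 0.494134 + 0.485374 = 2.420886

H = 2.4209 bits/symbol


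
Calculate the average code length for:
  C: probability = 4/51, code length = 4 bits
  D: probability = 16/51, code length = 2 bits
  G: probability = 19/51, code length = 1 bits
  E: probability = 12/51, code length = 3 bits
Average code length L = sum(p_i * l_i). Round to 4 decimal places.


Weighted contributions p_i * l_i:
  C: (4/51) * 4 = 16/51
  D: (16/51) * 2 = 32/51
  G: (19/51) * 1 = 19/51
  E: (12/51) * 3 = 36/51
Sum = (16 + 32 + 19 + 36)/51 = 103/51

L = 103/51 = 2.0196 bits/symbol


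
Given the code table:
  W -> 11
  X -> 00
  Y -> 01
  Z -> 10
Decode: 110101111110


Decoding:
11 -> W
01 -> Y
01 -> Y
11 -> W
11 -> W
10 -> Z


Result: WYYWWZ


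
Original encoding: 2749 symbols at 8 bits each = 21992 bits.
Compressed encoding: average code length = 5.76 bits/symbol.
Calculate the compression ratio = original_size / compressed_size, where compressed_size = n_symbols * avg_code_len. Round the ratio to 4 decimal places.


original_size = n_symbols * orig_bits = 2749 * 8 = 21992 bits
compressed_size = n_symbols * avg_code_len = 2749 * 5.76 = 15834.24 bits
ratio = original_size / compressed_size = 21992 / 15834.24 = 1.3889

Compression ratio = 1.3889


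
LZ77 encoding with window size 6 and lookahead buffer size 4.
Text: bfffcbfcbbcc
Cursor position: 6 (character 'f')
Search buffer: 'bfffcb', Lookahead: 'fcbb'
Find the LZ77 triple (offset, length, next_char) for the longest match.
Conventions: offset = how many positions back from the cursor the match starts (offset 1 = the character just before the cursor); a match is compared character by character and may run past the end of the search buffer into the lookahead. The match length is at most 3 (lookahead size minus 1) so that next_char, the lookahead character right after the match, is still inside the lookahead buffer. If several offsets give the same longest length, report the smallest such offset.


Try each offset into the search buffer:
  offset=1 (pos 5, char 'b'): match length 0
  offset=2 (pos 4, char 'c'): match length 0
  offset=3 (pos 3, char 'f'): match length 3
  offset=4 (pos 2, char 'f'): match length 1
  offset=5 (pos 1, char 'f'): match length 1
  offset=6 (pos 0, char 'b'): match length 0
Longest match has length 3 at offset 3.
next_char = character at position 6 + 3 = 9 -> 'b'

Best match: offset=3, length=3 (matching 'fcb' starting at position 3)
LZ77 triple: (3, 3, 'b')


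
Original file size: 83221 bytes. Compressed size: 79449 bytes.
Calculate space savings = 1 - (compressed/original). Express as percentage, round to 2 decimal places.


ratio = compressed/original = 79449/83221 = 0.954675
savings = 1 - ratio = 1 - 0.954675 = 0.045325
as a percentage: 0.045325 * 100 = 4.53%

Space savings = 1 - 79449/83221 = 4.53%


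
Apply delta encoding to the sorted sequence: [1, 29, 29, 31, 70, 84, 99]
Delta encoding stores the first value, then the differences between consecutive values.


First value: 1
Deltas:
  29 - 1 = 28
  29 - 29 = 0
  31 - 29 = 2
  70 - 31 = 39
  84 - 70 = 14
  99 - 84 = 15


Delta encoded: [1, 28, 0, 2, 39, 14, 15]


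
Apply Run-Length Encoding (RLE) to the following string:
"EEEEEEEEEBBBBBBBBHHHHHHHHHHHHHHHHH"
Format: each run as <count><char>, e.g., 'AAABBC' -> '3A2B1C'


Scanning runs left to right:
  i=0: run of 'E' x 9 -> '9E'
  i=9: run of 'B' x 8 -> '8B'
  i=17: run of 'H' x 17 -> '17H'

RLE = 9E8B17H


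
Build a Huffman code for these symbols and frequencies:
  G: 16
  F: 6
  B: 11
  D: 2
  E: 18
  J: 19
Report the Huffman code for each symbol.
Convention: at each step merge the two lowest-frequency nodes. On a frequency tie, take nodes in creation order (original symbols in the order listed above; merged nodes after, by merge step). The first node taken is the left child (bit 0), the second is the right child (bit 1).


Huffman tree construction:
Step 1: Merge D(2) + F(6) = 8
Step 2: Merge (D+F)(8) + B(11) = 19
Step 3: Merge G(16) + E(18) = 34
Step 4: Merge J(19) + ((D+F)+B)(19) = 38
Step 5: Merge (G+E)(34) + (J+((D+F)+B))(38) = 72
Read each symbol's code off the tree from the root (left child = 0, right child = 1).

Codes:
  G: 00 (length 2)
  F: 1101 (length 4)
  B: 111 (length 3)
  D: 1100 (length 4)
  E: 01 (length 2)
  J: 10 (length 2)
Average code length: 171/72 = 2.3750 bits/symbol


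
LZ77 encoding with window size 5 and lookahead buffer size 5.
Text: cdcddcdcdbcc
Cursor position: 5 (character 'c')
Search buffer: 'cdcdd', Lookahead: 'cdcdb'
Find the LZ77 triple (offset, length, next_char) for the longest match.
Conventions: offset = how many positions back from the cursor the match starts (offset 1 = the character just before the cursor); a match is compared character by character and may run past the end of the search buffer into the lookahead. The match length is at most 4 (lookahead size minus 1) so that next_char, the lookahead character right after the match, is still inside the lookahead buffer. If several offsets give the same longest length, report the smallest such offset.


Try each offset into the search buffer:
  offset=1 (pos 4, char 'd'): match length 0
  offset=2 (pos 3, char 'd'): match length 0
  offset=3 (pos 2, char 'c'): match length 2
  offset=4 (pos 1, char 'd'): match length 0
  offset=5 (pos 0, char 'c'): match length 4
Longest match has length 4 at offset 5.
next_char = character at position 5 + 4 = 9 -> 'b'

Best match: offset=5, length=4 (matching 'cdcd' starting at position 0)
LZ77 triple: (5, 4, 'b')


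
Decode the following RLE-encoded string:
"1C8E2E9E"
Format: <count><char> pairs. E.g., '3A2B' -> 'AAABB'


Expanding each <count><char> pair:
  1C -> 'C'
  8E -> 'EEEEEEEE'
  2E -> 'EE'
  9E -> 'EEEEEEEEE'

Decoded = CEEEEEEEEEEEEEEEEEEE


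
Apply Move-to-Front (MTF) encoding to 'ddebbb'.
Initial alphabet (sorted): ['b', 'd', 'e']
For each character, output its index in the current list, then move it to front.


MTF encoding:
'd': index 1 in ['b', 'd', 'e'] -> ['d', 'b', 'e']
'd': index 0 in ['d', 'b', 'e'] -> ['d', 'b', 'e']
'e': index 2 in ['d', 'b', 'e'] -> ['e', 'd', 'b']
'b': index 2 in ['e', 'd', 'b'] -> ['b', 'e', 'd']
'b': index 0 in ['b', 'e', 'd'] -> ['b', 'e', 'd']
'b': index 0 in ['b', 'e', 'd'] -> ['b', 'e', 'd']


Output: [1, 0, 2, 2, 0, 0]


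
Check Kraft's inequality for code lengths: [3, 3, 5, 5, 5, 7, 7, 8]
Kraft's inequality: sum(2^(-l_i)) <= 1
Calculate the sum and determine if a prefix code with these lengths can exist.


Sum = 2^(-3) + 2^(-3) + 2^(-5) + 2^(-5) + 2^(-5) + 2^(-7) + 2^(-7) + 2^(-8)
    = 0.125 + 0.125 + 0.03125 + 0.03125 + 0.03125 + 0.0078125 + 0.0078125 + 0.00390625
    = 93/256 = 0.36328125
Since 0.36328125 <= 1, Kraft's inequality IS satisfied.
A prefix code with these lengths CAN exist.

Kraft sum = 0.36328125. Satisfied.


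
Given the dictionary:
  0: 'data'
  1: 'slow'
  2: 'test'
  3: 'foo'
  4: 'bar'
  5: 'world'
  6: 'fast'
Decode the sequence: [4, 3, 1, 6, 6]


Look up each index in the dictionary:
  4 -> 'bar'
  3 -> 'foo'
  1 -> 'slow'
  6 -> 'fast'
  6 -> 'fast'

Decoded: "bar foo slow fast fast"


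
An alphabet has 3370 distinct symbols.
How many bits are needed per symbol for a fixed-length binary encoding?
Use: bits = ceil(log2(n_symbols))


log2(3370) = 11.7185
Bracket: 2^11 = 2048 < 3370 <= 2^12 = 4096
So ceil(log2(3370)) = 12

bits = ceil(log2(3370)) = ceil(11.7185) = 12 bits


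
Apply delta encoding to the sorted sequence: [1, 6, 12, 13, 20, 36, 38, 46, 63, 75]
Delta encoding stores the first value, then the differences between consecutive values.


First value: 1
Deltas:
  6 - 1 = 5
  12 - 6 = 6
  13 - 12 = 1
  20 - 13 = 7
  36 - 20 = 16
  38 - 36 = 2
  46 - 38 = 8
  63 - 46 = 17
  75 - 63 = 12


Delta encoded: [1, 5, 6, 1, 7, 16, 2, 8, 17, 12]


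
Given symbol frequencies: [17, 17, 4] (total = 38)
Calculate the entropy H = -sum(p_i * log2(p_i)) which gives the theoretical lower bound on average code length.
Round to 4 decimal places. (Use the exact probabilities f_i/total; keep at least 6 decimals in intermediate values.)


Per-symbol terms -p_i * log2(p_i) with p_i = f_i/38:
  p = 17/38 = 0.447368: log2(p) = -1.160465, -p*log2(p) = 0.519155
  p = 17/38 = 0.447368: log2(p) = -1.160465, -p*log2(p) = 0.519155
  p = 4/38 = 0.105263: log2(p) = -3.247928, -p*log2(p) = 0.341887
H = 0.519155 + 0.519155 + 0.341887 = 1.380197

H = 1.3802 bits/symbol


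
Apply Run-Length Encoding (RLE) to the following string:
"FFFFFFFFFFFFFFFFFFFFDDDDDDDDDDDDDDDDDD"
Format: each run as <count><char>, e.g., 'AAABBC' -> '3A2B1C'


Scanning runs left to right:
  i=0: run of 'F' x 20 -> '20F'
  i=20: run of 'D' x 18 -> '18D'

RLE = 20F18D


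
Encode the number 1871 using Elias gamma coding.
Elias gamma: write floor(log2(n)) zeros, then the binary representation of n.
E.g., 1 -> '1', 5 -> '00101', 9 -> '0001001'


num_bits = floor(log2(1871)) + 1 = 11
leading_zeros = num_bits - 1 = 10
binary(1871) = 11101001111

Elias gamma(1871) = '0000000000' + '11101001111' = 000000000011101001111 (21 bits)


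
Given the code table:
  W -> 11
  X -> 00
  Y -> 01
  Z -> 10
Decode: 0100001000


Decoding:
01 -> Y
00 -> X
00 -> X
10 -> Z
00 -> X


Result: YXXZX


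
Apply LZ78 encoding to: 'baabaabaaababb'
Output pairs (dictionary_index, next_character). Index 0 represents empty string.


LZ78 encoding steps:
Dictionary: {0: ''}
Step 1: w='' (idx 0), next='b' -> output (0, 'b'), add 'b' as idx 1
Step 2: w='' (idx 0), next='a' -> output (0, 'a'), add 'a' as idx 2
Step 3: w='a' (idx 2), next='b' -> output (2, 'b'), add 'ab' as idx 3
Step 4: w='a' (idx 2), next='a' -> output (2, 'a'), add 'aa' as idx 4
Step 5: w='b' (idx 1), next='a' -> output (1, 'a'), add 'ba' as idx 5
Step 6: w='aa' (idx 4), next='b' -> output (4, 'b'), add 'aab' as idx 6
Step 7: w='ab' (idx 3), next='b' -> output (3, 'b'), add 'abb' as idx 7


Encoded: [(0, 'b'), (0, 'a'), (2, 'b'), (2, 'a'), (1, 'a'), (4, 'b'), (3, 'b')]


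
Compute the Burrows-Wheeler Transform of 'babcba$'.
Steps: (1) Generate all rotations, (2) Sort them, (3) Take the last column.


Rotations (sorted):
  0: $babcba -> last char: a
  1: a$babcb -> last char: b
  2: abcba$b -> last char: b
  3: ba$babc -> last char: c
  4: babcba$ -> last char: $
  5: bcba$ba -> last char: a
  6: cba$bab -> last char: b


BWT = abbc$ab


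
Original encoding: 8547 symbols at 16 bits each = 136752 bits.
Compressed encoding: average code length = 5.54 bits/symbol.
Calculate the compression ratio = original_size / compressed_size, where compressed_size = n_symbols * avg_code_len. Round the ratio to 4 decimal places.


original_size = n_symbols * orig_bits = 8547 * 16 = 136752 bits
compressed_size = n_symbols * avg_code_len = 8547 * 5.54 = 47350.38 bits
ratio = original_size / compressed_size = 136752 / 47350.38 = 2.8881

Compression ratio = 2.8881


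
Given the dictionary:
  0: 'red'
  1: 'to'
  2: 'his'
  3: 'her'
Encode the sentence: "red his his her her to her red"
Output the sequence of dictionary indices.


Look up each word in the dictionary:
  'red' -> 0
  'his' -> 2
  'his' -> 2
  'her' -> 3
  'her' -> 3
  'to' -> 1
  'her' -> 3
  'red' -> 0

Encoded: [0, 2, 2, 3, 3, 1, 3, 0]


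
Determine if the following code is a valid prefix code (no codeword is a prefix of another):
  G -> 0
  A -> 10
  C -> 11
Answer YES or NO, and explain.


Checking each pair (does one codeword prefix another?):
  G='0' vs A='10': no prefix
  G='0' vs C='11': no prefix
  A='10' vs G='0': no prefix
  A='10' vs C='11': no prefix
  C='11' vs G='0': no prefix
  C='11' vs A='10': no prefix
No violation found over all pairs.

YES -- this is a valid prefix code. No codeword is a prefix of any other codeword.


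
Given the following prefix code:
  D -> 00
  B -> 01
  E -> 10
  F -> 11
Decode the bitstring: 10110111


Decoding step by step:
Bits 10 -> E
Bits 11 -> F
Bits 01 -> B
Bits 11 -> F


Decoded message: EFBF


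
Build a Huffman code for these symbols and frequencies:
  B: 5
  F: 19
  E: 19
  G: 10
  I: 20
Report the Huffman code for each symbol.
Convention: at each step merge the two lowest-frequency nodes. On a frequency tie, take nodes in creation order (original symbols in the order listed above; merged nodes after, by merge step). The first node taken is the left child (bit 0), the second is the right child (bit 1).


Huffman tree construction:
Step 1: Merge B(5) + G(10) = 15
Step 2: Merge (B+G)(15) + F(19) = 34
Step 3: Merge E(19) + I(20) = 39
Step 4: Merge ((B+G)+F)(34) + (E+I)(39) = 73
Read each symbol's code off the tree from the root (left child = 0, right child = 1).

Codes:
  B: 000 (length 3)
  F: 01 (length 2)
  E: 10 (length 2)
  G: 001 (length 3)
  I: 11 (length 2)
Average code length: 161/73 = 2.2055 bits/symbol


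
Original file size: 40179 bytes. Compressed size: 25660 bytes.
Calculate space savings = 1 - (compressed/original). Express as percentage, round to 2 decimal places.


ratio = compressed/original = 25660/40179 = 0.638642
savings = 1 - ratio = 1 - 0.638642 = 0.361358
as a percentage: 0.361358 * 100 = 36.14%

Space savings = 1 - 25660/40179 = 36.14%


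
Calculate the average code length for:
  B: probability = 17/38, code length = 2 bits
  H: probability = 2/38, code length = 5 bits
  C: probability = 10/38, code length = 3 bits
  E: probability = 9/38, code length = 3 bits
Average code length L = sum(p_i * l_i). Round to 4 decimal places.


Weighted contributions p_i * l_i:
  B: (17/38) * 2 = 34/38
  H: (2/38) * 5 = 10/38
  C: (10/38) * 3 = 30/38
  E: (9/38) * 3 = 27/38
Sum = (34 + 10 + 30 + 27)/38 = 101/38

L = 101/38 = 2.6579 bits/symbol
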